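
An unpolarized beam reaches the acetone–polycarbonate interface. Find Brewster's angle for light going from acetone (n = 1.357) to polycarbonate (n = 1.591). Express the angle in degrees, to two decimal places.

At Brewster's angle the reflected and refracted rays are perpendicular, which with Snell's law gives tan θ_B = n₂/n₁.
Brewster's condition: tan θ_B = n₂/n₁ = 1.591/1.357 = 1.1724.
θ_B = arctan(1.1724) = 49.54°.

θ_B ≈ 49.54°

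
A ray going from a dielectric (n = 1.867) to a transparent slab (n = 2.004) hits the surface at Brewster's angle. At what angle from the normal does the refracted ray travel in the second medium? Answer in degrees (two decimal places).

θ_t ≈ 42.97°

tan θ_B = n₂/n₁ = 2.004/1.867 = 1.0734, so θ_B = 47.03°.
Since θ_B + θ_t = 90° at Brewster incidence, θ_t = 90° − 47.03° = 42.97°.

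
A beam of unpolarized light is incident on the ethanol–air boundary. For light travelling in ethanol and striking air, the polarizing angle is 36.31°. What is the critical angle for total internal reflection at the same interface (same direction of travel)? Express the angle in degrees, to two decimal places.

n₂/n₁ = tan 36.31° = 0.7348; the critical angle satisfies sin θ_c = n₂/n₁.
θ_c = arcsin(0.7348) = 47.29°.

θ_c ≈ 47.29°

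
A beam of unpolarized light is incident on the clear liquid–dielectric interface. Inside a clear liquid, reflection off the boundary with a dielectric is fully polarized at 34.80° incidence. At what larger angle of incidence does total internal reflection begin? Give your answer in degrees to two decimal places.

θ_c ≈ 44.03°

n₂/n₁ = tan 34.80° = 0.6950; the critical angle satisfies sin θ_c = n₂/n₁.
θ_c = arcsin(0.6950) = 44.03°.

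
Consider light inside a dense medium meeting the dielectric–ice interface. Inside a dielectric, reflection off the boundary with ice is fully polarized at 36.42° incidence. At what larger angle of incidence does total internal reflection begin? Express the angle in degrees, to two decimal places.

θ_c ≈ 47.54°

From Brewster, n₂/n₁ = tan θ_B = tan 36.42° = 0.7378.
Then sin θ_c = n₂/n₁ = 0.7378, so θ_c = arcsin 0.7378 = 47.54°.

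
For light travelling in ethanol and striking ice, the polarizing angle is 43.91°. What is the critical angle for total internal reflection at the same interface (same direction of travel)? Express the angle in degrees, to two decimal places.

From Brewster, n₂/n₁ = tan θ_B = tan 43.91° = 0.9627.
Then sin θ_c = n₂/n₁ = 0.9627, so θ_c = arcsin 0.9627 = 74.29°.

θ_c ≈ 74.29°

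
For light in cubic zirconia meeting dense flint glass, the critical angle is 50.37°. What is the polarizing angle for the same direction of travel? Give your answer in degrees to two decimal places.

n₂/n₁ = sin θ_c = sin 50.37° = 0.7702.
tan θ_B equals the same ratio, so θ_B = arctan(0.7702) = 37.60°.

θ_B ≈ 37.60°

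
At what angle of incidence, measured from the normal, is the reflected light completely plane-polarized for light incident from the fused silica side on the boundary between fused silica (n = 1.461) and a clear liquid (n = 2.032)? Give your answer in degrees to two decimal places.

The reflected p-component vanishes when tan θ_B = n₂/n₁.
Here n₂/n₁ = 2.032/1.461 = 1.3908, and Brewster's law gives tan θ_B = n₂/n₁. Taking the arctangent, θ_B = 54.28°.

θ_B ≈ 54.28°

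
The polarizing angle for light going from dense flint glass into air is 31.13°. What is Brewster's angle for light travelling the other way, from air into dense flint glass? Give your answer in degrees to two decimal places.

tan θ_B' = n₁/n₂ = 1/tan θ_B, so θ_B' = 90° − θ_B.
θ_B' = 90° − 31.13° = 58.87°.

θ_B' ≈ 58.87°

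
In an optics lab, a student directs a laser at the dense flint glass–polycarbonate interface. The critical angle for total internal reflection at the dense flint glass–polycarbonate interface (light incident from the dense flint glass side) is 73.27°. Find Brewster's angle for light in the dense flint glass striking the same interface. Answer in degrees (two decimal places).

sin θ_c = n₂/n₁, so n₂/n₁ = sin 73.27° = 0.9577.
Brewster: tan θ_B = n₂/n₁ = 0.9577.
θ_B = arctan(0.9577) = 43.76°.

θ_B ≈ 43.76°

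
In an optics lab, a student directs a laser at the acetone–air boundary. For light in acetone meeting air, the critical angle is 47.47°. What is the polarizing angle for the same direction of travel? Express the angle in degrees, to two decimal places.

θ_B ≈ 36.39°

At the critical angle sin θ_c = n₂/n₁, giving n₂/n₁ = sin 47.47° = 0.7369.
Then tan θ_B = n₂/n₁ = 0.7369, so θ_B = arctan 0.7369 = 36.39°.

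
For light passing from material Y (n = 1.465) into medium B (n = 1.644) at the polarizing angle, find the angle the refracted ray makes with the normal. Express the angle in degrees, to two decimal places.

θ_t ≈ 41.70°

First find Brewster's angle: tan θ_B = 1.644/1.465 = 1.1222, giving θ_B = 48.30°.
Since θ_B + θ_t = 90° at Brewster incidence, θ_t = 90° − 48.30° = 41.70°.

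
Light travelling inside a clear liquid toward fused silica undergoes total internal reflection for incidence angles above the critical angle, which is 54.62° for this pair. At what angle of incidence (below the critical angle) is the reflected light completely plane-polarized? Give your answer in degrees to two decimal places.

n₂/n₁ = sin θ_c = sin 54.62° = 0.8153.
tan θ_B equals the same ratio, so θ_B = arctan(0.8153) = 39.19°.

θ_B ≈ 39.19°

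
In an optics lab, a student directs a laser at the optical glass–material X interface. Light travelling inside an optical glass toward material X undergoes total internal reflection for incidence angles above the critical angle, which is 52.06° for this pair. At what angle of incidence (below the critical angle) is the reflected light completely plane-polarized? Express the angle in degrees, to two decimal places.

sin θ_c = n₂/n₁, so n₂/n₁ = sin 52.06° = 0.7887.
Brewster: tan θ_B = n₂/n₁ = 0.7887.
θ_B = arctan(0.7887) = 38.26°.

θ_B ≈ 38.26°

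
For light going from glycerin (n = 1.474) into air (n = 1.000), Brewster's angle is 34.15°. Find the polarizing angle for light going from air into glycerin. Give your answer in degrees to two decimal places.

θ_B' ≈ 55.85°

The two Brewster angles are complementary: θ_B' = 90° − θ_B = 90° − 34.15° = 55.85°.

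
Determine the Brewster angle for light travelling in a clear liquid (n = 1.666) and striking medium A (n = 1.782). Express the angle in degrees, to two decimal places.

tan θ_B = n₂/n₁ = 1.782/1.666 = 1.0696.
So θ_B = arctan 1.0696 = 46.93°.

θ_B ≈ 46.93°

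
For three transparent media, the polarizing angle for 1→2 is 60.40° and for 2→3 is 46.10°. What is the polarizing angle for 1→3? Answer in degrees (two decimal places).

θ_B ≈ 61.34°

n₂/n₁ = tan 60.40° = 1.7603 and n₃/n₂ = tan 46.10° = 1.0392.
Multiplying, n₃/n₁ = 1.7603 × 1.0392 = 1.8292, and θ_B(1→3) = arctan 1.8292 = 61.34°.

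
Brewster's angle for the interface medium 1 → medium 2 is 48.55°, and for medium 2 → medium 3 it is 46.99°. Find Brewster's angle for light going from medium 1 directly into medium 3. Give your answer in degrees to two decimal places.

θ_B ≈ 50.52°

Each Brewster angle gives a ratio: n₂/n₁ = tan 48.55° = 1.1323, n₃/n₂ = tan 46.99° = 1.0720.
n₃/n₁ = 1.2138. Then tan θ_B(1→3) = n₃/n₁, so θ_B(1→3) = arctan(1.2138) = 50.52°.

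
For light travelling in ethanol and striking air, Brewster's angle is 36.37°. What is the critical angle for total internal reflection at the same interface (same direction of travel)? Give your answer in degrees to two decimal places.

tan θ_B = n₂/n₁ = tan 36.37° = 0.7365.
Total internal reflection: sin θ_c = n₂/n₁ = 0.7365.
θ_c = arcsin(0.7365) = 47.43°.

θ_c ≈ 47.43°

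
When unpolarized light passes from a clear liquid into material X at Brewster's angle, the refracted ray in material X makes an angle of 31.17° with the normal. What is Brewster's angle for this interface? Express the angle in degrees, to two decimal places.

θ_B ≈ 58.83°

At Brewster's angle the reflected and refracted rays are perpendicular, so θ_B + θ_t = 90°.
θ_B = 90° − 31.17° = 58.83°.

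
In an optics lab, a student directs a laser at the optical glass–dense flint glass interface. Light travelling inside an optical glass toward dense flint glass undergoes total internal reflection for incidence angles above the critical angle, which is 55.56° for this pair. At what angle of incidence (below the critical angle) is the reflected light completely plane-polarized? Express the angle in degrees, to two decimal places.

θ_B ≈ 39.51°

n₂/n₁ = sin θ_c = sin 55.56° = 0.8247.
tan θ_B equals the same ratio, so θ_B = arctan(0.8247) = 39.51°.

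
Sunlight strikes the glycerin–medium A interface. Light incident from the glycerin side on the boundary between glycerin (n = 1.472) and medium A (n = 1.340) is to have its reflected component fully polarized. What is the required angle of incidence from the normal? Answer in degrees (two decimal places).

θ_B ≈ 42.31°

Brewster's condition: tan θ_B = n₂/n₁ = 1.340/1.472 = 0.9103. Taking the arctangent, θ_B = 42.31°.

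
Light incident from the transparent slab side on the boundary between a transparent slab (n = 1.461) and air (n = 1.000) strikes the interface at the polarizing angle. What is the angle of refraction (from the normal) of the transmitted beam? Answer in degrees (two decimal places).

θ_B = arctan(n₂/n₁) = arctan(1.000/1.461) = 34.39°.
The refracted ray is perpendicular to the reflected ray, so θ_t = 90° − θ_B = 55.61°.

θ_t ≈ 55.61°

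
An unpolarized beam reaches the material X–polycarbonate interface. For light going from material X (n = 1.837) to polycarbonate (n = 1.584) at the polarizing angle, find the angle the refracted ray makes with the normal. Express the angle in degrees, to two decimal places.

tan θ_B = n₂/n₁ = 1.584/1.837 = 0.8623, so θ_B = 40.77°.
At Brewster's angle the reflected and refracted rays are perpendicular, so θ_t = 90° − θ_B = 90° − 40.77° = 49.23°.

θ_t ≈ 49.23°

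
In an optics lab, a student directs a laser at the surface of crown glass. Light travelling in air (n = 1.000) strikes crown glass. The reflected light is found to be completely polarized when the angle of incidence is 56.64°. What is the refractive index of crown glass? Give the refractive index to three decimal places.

Brewster's law: tan θ_B = n₂/n₁ (light incident in air, refracted into crown glass).
n₂ = n₁ tan θ_B = 1.000 × tan 56.64° = 1.519.

n ≈ 1.519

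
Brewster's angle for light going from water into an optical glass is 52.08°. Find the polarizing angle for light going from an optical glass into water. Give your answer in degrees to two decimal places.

Reversing the direction swaps n₁ and n₂, so tan θ_B' = 1/tan θ_B and θ_B' = 90° − θ_B.
Hence θ_B' = 90° − 52.08° = 37.92°.

θ_B' ≈ 37.92°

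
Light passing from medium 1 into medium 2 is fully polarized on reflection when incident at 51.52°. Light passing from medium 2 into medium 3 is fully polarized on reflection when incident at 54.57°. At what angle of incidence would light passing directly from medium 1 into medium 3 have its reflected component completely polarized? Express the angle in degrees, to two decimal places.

Each Brewster angle gives a ratio: n₂/n₁ = tan 51.52° = 1.2581, n₃/n₂ = tan 54.57° = 1.4056.
n₃/n₁ = 1.7683. Then tan θ_B(1→3) = n₃/n₁, so θ_B(1→3) = arctan(1.7683) = 60.51°.

θ_B ≈ 60.51°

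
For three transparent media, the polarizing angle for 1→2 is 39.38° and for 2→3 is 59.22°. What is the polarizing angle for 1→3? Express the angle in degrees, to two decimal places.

n₂/n₁ = tan 39.38° = 0.8208 and n₃/n₂ = tan 59.22° = 1.6788.
So n₃/n₁ = (n₂/n₁)(n₃/n₂) = 0.8208 × 1.6788 = 1.3780.
θ_B(1→3) = arctan(1.3780) = 54.03°.

θ_B ≈ 54.03°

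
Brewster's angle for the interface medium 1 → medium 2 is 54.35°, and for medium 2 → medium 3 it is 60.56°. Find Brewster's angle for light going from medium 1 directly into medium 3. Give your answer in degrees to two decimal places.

θ_B ≈ 67.96°

n₂/n₁ = tan 54.35° = 1.3942 and n₃/n₂ = tan 60.56° = 1.7718.
Multiplying, n₃/n₁ = 1.3942 × 1.7718 = 2.4703, and θ_B(1→3) = arctan 2.4703 = 67.96°.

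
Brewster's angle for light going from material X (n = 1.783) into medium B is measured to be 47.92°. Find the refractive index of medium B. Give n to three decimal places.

n ≈ 1.975

Brewster's law: tan θ_B = n₂/n₁ (light incident in material X, refracted into medium B).
n₂ = n₁ tan θ_B = 1.783 × tan 47.92° = 1.975.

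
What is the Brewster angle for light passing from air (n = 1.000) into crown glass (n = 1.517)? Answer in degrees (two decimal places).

Here n₂/n₁ = 1.517/1.000 = 1.5170, and Brewster's law gives tan θ_B = n₂/n₁. Taking the arctangent, θ_B = 56.61°.

θ_B ≈ 56.61°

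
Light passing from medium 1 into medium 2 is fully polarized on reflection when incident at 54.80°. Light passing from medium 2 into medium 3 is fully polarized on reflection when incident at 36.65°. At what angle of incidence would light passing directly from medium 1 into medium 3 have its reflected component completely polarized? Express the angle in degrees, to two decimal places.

tan θ_B(1→2) = n₂/n₁ = tan 54.80° = 1.4176.
tan θ_B(2→3) = n₃/n₂ = tan 36.65° = 0.7440.
n₃/n₁ = 1.0547. Then tan θ_B(1→3) = n₃/n₁, so θ_B(1→3) = arctan(1.0547) = 46.53°.

θ_B ≈ 46.53°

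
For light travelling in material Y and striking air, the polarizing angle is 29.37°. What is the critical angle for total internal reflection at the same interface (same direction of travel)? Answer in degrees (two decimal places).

θ_c ≈ 34.25°

n₂/n₁ = tan 29.37° = 0.5628; the critical angle satisfies sin θ_c = n₂/n₁.
θ_c = arcsin(0.5628) = 34.25°.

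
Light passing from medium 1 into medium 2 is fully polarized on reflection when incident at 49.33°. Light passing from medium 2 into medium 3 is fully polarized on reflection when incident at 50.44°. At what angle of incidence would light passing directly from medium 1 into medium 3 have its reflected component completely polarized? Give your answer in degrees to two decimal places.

Each Brewster angle gives a ratio: n₂/n₁ = tan 49.33° = 1.1638, n₃/n₂ = tan 50.44° = 1.2105.
So n₃/n₁ = (n₂/n₁)(n₃/n₂) = 1.1638 × 1.2105 = 1.4088.
θ_B(1→3) = arctan(1.4088) = 54.63°.

θ_B ≈ 54.63°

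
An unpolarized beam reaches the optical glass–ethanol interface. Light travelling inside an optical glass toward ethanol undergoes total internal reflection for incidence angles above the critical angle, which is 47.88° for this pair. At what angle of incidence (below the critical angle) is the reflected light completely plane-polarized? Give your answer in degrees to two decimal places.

At the critical angle sin θ_c = n₂/n₁, giving n₂/n₁ = sin 47.88° = 0.7417.
Then tan θ_B = n₂/n₁ = 0.7417, so θ_B = arctan 0.7417 = 36.57°.

θ_B ≈ 36.57°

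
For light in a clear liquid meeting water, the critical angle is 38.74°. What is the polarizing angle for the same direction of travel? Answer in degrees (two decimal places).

n₂/n₁ = sin θ_c = sin 38.74° = 0.6258.
tan θ_B equals the same ratio, so θ_B = arctan(0.6258) = 32.04°.

θ_B ≈ 32.04°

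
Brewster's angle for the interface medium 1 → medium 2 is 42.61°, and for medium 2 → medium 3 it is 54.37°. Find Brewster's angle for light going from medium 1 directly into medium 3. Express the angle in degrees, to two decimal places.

θ_B ≈ 52.08°

tan θ_B(1→2) = n₂/n₁ = tan 42.61° = 0.9199.
tan θ_B(2→3) = n₃/n₂ = tan 54.37° = 1.3952.
Multiplying, n₃/n₁ = 0.9199 × 1.3952 = 1.2834, and θ_B(1→3) = arctan 1.2834 = 52.08°.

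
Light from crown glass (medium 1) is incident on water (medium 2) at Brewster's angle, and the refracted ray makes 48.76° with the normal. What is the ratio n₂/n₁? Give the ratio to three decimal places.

At Brewster incidence θ_B = 90° − θ_t = 90° − 48.76° = 41.24°.
tan θ_B = n₂/n₁, so n₂/n₁ = tan 41.24° = 0.877.

n₂/n₁ ≈ 0.877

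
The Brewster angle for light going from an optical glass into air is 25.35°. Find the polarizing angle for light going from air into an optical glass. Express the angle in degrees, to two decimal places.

θ_B' ≈ 64.65°

tan θ_B' = n₁/n₂ = 1/tan θ_B, so θ_B' = 90° − θ_B.
θ_B' = 90° − 25.35° = 64.65°.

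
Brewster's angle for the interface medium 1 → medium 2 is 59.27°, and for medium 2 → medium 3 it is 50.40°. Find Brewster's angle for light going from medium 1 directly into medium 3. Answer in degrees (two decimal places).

θ_B ≈ 63.81°

tan θ_B(1→2) = n₂/n₁ = tan 59.27° = 1.6822.
tan θ_B(2→3) = n₃/n₂ = tan 50.40° = 1.2088.
n₃/n₁ = 2.0334. Then tan θ_B(1→3) = n₃/n₁, so θ_B(1→3) = arctan(2.0334) = 63.81°.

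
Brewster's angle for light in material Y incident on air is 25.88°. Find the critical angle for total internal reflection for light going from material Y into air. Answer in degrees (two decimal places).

θ_c ≈ 29.02°

tan θ_B = n₂/n₁ = tan 25.88° = 0.4851.
Total internal reflection: sin θ_c = n₂/n₁ = 0.4851.
θ_c = arcsin(0.4851) = 29.02°.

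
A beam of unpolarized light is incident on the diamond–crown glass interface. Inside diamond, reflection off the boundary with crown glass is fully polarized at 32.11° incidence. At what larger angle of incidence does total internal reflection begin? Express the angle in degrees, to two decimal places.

θ_c ≈ 38.87°

n₂/n₁ = tan 32.11° = 0.6275; the critical angle satisfies sin θ_c = n₂/n₁.
θ_c = arcsin(0.6275) = 38.87°.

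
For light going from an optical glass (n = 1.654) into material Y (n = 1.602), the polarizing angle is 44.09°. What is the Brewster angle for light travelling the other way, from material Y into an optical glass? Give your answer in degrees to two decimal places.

Reversing the direction swaps n₁ and n₂, so tan θ_B' = 1/tan θ_B and θ_B' = 90° − θ_B.
Hence θ_B' = 90° − 44.09° = 45.91°.

θ_B' ≈ 45.91°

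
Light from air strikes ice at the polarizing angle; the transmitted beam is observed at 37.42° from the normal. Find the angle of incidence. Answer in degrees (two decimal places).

θ_B ≈ 52.58°

Since the reflected and refracted rays are at right angles at the polarizing angle, θ_B + θ_t = 90°.
So θ_B = 90° − θ_t = 90° − 37.42° = 52.58°.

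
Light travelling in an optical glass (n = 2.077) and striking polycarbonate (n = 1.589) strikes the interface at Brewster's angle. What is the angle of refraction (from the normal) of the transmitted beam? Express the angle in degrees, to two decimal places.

tan θ_B = n₂/n₁ = 1.589/2.077 = 0.7650, so θ_B = 37.42°.
Since θ_B + θ_t = 90° at Brewster incidence, θ_t = 90° − 37.42° = 52.58°.

θ_t ≈ 52.58°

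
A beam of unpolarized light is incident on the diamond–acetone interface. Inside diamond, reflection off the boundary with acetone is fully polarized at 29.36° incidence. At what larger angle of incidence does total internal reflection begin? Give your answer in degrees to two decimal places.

θ_c ≈ 34.23°

From Brewster, n₂/n₁ = tan θ_B = tan 29.36° = 0.5626.
Then sin θ_c = n₂/n₁ = 0.5626, so θ_c = arcsin 0.5626 = 34.23°.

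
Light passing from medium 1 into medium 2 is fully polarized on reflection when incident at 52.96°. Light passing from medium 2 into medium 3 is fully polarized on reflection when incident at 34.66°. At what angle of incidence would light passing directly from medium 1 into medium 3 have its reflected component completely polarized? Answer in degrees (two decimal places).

θ_B ≈ 42.50°

tan θ_B(1→2) = n₂/n₁ = tan 52.96° = 1.3251.
tan θ_B(2→3) = n₃/n₂ = tan 34.66° = 0.6914.
n₃/n₁ = 0.9162. Then tan θ_B(1→3) = n₃/n₁, so θ_B(1→3) = arctan(0.9162) = 42.50°.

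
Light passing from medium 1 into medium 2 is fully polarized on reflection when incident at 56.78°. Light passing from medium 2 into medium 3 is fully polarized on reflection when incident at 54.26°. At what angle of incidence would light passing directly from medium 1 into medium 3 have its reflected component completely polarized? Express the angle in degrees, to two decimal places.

θ_B ≈ 64.77°

Each Brewster angle gives a ratio: n₂/n₁ = tan 56.78° = 1.5270, n₃/n₂ = tan 54.26° = 1.3896.
n₃/n₁ = 2.1219. Then tan θ_B(1→3) = n₃/n₁, so θ_B(1→3) = arctan(2.1219) = 64.77°.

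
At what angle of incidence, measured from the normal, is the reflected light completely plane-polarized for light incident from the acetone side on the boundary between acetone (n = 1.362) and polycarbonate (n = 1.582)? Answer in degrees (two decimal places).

θ_B ≈ 49.27°

tan θ_B = n₂/n₁ = 1.582/1.362 = 1.1615. Taking the arctangent, θ_B = 49.27°.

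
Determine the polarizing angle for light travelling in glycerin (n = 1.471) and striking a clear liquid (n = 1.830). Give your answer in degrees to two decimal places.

θ_B ≈ 51.21°

Brewster's condition: tan θ_B = n₂/n₁ = 1.830/1.471 = 1.2441.
θ_B = arctan(1.2441) = 51.21°.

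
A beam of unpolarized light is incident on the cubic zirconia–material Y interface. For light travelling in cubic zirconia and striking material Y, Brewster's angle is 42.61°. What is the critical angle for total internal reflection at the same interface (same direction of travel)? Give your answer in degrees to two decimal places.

tan θ_B = n₂/n₁ = tan 42.61° = 0.9199.
Total internal reflection: sin θ_c = n₂/n₁ = 0.9199.
θ_c = arcsin(0.9199) = 66.91°.

θ_c ≈ 66.91°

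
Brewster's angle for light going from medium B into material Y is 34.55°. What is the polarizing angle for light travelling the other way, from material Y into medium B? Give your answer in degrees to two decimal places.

The two Brewster angles are complementary: θ_B' = 90° − θ_B = 90° − 34.55° = 55.45°.

θ_B' ≈ 55.45°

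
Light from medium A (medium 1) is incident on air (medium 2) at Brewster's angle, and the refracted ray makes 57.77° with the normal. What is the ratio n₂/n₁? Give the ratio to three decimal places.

n₂/n₁ ≈ 0.630

At Brewster incidence θ_B = 90° − θ_t = 90° − 57.77° = 32.23°.
tan θ_B = n₂/n₁, so n₂/n₁ = tan 32.23° = 0.630.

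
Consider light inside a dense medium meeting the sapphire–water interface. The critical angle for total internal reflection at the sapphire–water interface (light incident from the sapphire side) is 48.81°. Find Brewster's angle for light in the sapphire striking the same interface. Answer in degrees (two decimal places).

θ_B ≈ 36.96°

At the critical angle sin θ_c = n₂/n₁, giving n₂/n₁ = sin 48.81° = 0.7525.
Then tan θ_B = n₂/n₁ = 0.7525, so θ_B = arctan 0.7525 = 36.96°.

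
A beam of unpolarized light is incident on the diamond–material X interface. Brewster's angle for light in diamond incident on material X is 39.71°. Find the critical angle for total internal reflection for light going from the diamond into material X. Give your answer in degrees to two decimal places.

θ_c ≈ 56.15°

n₂/n₁ = tan 39.71° = 0.8305; the critical angle satisfies sin θ_c = n₂/n₁.
θ_c = arcsin(0.8305) = 56.15°.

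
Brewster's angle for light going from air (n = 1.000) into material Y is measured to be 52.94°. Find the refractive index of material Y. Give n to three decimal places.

n ≈ 1.324

At Brewster's angle, tan θ_B = n₂/n₁ with n₁ on the incident side (air) and n₂ on the transmitted side (material Y).
n₂ = n₁ tan θ_B = 1.000 × tan 52.94° = 1.324.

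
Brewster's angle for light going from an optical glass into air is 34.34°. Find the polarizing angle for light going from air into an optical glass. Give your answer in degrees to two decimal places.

tan θ_B' = n₁/n₂ = 1/tan θ_B, so θ_B' = 90° − θ_B.
θ_B' = 90° − 34.34° = 55.66°.

θ_B' ≈ 55.66°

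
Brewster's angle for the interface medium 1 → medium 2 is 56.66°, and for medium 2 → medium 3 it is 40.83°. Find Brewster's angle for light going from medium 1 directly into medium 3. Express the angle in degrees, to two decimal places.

n₂/n₁ = tan 56.66° = 1.5200 and n₃/n₂ = tan 40.83° = 0.8641.
n₃/n₁ = 1.3135. Then tan θ_B(1→3) = n₃/n₁, so θ_B(1→3) = arctan(1.3135) = 52.72°.

θ_B ≈ 52.72°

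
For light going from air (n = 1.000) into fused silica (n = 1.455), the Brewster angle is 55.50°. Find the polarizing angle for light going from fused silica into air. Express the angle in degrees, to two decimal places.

θ_B' ≈ 34.50°

Reversing the direction swaps n₁ and n₂, so tan θ_B' = 1/tan θ_B and θ_B' = 90° − θ_B.
Hence θ_B' = 90° − 55.50° = 34.50°.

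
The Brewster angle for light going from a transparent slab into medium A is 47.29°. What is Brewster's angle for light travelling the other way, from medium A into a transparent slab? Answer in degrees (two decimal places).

θ_B' ≈ 42.71°

tan θ_B' = n₁/n₂ = 1/tan θ_B, so θ_B' = 90° − θ_B.
θ_B' = 90° − 47.29° = 42.71°.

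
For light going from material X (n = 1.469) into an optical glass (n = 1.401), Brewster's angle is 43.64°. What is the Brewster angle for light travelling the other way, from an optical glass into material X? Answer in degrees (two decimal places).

θ_B' ≈ 46.36°

Reversing the direction swaps n₁ and n₂, so tan θ_B' = 1/tan θ_B and θ_B' = 90° − θ_B.
Hence θ_B' = 90° − 43.64° = 46.36°.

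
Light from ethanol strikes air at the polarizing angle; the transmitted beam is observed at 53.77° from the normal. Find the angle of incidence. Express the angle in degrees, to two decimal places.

Since the reflected and refracted rays are at right angles at the polarizing angle, θ_B + θ_t = 90°.
θ_B = 90° − 53.77° = 36.23°.

θ_B ≈ 36.23°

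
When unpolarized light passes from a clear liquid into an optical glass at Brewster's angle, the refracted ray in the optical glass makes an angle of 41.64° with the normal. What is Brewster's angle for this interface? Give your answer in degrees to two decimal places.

At Brewster's angle the reflected and refracted rays are perpendicular, so θ_B + θ_t = 90°.
So θ_B = 90° − θ_t = 90° − 41.64° = 48.36°.

θ_B ≈ 48.36°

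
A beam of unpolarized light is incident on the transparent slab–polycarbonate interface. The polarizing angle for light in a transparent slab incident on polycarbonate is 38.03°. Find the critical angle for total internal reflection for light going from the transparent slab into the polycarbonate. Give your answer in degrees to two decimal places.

θ_c ≈ 51.46°

From Brewster, n₂/n₁ = tan θ_B = tan 38.03° = 0.7821.
Then sin θ_c = n₂/n₁ = 0.7821, so θ_c = arcsin 0.7821 = 51.46°.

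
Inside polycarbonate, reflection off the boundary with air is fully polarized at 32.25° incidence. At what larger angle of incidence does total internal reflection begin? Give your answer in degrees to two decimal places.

tan θ_B = n₂/n₁ = tan 32.25° = 0.6310.
Total internal reflection: sin θ_c = n₂/n₁ = 0.6310.
θ_c = arcsin(0.6310) = 39.12°.

θ_c ≈ 39.12°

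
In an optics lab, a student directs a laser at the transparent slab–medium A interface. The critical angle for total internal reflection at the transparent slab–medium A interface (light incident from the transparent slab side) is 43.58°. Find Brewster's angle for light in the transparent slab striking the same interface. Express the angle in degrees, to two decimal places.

At the critical angle sin θ_c = n₂/n₁, giving n₂/n₁ = sin 43.58° = 0.6894.
Then tan θ_B = n₂/n₁ = 0.6894, so θ_B = arctan 0.6894 = 34.58°.

θ_B ≈ 34.58°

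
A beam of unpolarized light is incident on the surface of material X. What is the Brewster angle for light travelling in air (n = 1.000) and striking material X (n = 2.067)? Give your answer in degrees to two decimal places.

At Brewster's angle the reflected and refracted rays are perpendicular, which with Snell's law gives tan θ_B = n₂/n₁.
tan θ_B = n₂/n₁ = 2.067/1.000 = 2.0670.
So θ_B = arctan 2.0670 = 64.18°.

θ_B ≈ 64.18°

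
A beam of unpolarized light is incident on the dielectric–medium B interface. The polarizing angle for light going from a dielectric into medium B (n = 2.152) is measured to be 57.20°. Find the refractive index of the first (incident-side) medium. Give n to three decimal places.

n ≈ 1.387

Full polarization of the reflected beam means tan θ_B = n₂/n₁, where n₁ is the incident medium (a dielectric).
n₁ = n₂ / tan θ_B = 2.152 / tan 57.20° = 1.387.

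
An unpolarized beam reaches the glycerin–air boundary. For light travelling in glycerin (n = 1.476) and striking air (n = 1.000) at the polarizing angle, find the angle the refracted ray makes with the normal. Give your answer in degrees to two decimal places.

θ_t ≈ 55.88°

θ_B = arctan(n₂/n₁) = arctan(1.000/1.476) = 34.12°.
At Brewster's angle the reflected and refracted rays are perpendicular, so θ_t = 90° − θ_B = 90° − 34.12° = 55.88°.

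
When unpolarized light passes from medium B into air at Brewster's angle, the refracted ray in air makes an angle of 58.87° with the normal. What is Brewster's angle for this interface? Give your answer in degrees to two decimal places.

Since the reflected and refracted rays are at right angles at the polarizing angle, θ_B + θ_t = 90°.
So θ_B = 90° − θ_t = 90° − 58.87° = 31.13°.

θ_B ≈ 31.13°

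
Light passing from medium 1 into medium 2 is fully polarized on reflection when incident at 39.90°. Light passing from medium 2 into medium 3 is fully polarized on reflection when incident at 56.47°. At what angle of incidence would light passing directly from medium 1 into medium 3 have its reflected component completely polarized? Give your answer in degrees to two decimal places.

n₂/n₁ = tan 39.90° = 0.8361 and n₃/n₂ = tan 56.47° = 1.5091.
n₃/n₁ = 1.2618. Then tan θ_B(1→3) = n₃/n₁, so θ_B(1→3) = arctan(1.2618) = 51.60°.

θ_B ≈ 51.60°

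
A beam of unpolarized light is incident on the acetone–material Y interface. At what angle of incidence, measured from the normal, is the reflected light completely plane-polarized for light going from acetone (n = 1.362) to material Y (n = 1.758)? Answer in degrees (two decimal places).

tan θ_B = n₂/n₁ = 1.758/1.362 = 1.2907.
So θ_B = arctan 1.2907 = 52.23°.

θ_B ≈ 52.23°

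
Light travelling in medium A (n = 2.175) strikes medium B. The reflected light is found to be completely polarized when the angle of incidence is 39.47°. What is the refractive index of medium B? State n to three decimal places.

Full polarization of the reflected beam means tan θ_B = n₂/n₁, where n₁ is the incident medium (medium A).
n₂ = n₁ tan θ_B = 2.175 × tan 39.47° = 1.791.

n ≈ 1.791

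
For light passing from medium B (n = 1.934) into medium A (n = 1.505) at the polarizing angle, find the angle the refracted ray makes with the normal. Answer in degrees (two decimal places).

First find Brewster's angle: tan θ_B = 1.505/1.934 = 0.7782, giving θ_B = 37.89°.
At Brewster's angle the reflected and refracted rays are perpendicular, so θ_t = 90° − θ_B = 90° − 37.89° = 52.11°.

θ_t ≈ 52.11°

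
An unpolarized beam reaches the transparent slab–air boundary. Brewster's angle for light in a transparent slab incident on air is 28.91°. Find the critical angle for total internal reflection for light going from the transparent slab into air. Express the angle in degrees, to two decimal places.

θ_c ≈ 33.52°

From Brewster, n₂/n₁ = tan θ_B = tan 28.91° = 0.5523.
Then sin θ_c = n₂/n₁ = 0.5523, so θ_c = arcsin 0.5523 = 33.52°.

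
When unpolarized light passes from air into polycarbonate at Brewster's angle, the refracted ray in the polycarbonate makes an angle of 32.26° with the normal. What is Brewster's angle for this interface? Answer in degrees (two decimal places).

At Brewster's angle the reflected and refracted rays are perpendicular, so θ_B + θ_t = 90°.
θ_B = 90° − 32.26° = 57.74°.

θ_B ≈ 57.74°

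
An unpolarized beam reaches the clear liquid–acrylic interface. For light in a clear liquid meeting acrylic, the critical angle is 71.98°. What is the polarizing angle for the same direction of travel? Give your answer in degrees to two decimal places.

θ_B ≈ 43.56°

sin θ_c = n₂/n₁, so n₂/n₁ = sin 71.98° = 0.9509.
Brewster: tan θ_B = n₂/n₁ = 0.9509.
θ_B = arctan(0.9509) = 43.56°.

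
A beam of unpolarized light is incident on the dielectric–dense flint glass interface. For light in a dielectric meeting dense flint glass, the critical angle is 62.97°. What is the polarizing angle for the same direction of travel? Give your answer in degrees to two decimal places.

At the critical angle sin θ_c = n₂/n₁, giving n₂/n₁ = sin 62.97° = 0.8908.
Then tan θ_B = n₂/n₁ = 0.8908, so θ_B = arctan 0.8908 = 41.69°.

θ_B ≈ 41.69°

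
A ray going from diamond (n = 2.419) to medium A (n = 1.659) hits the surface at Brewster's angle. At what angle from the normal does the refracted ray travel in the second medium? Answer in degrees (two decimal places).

θ_B = arctan(n₂/n₁) = arctan(1.659/2.419) = 34.44°.
Since θ_B + θ_t = 90° at Brewster incidence, θ_t = 90° − 34.44° = 55.56°.

θ_t ≈ 55.56°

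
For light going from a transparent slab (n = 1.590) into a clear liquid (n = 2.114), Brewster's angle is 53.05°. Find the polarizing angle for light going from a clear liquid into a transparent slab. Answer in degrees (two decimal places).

θ_B' ≈ 36.95°

tan θ_B' = n₁/n₂ = 1/tan θ_B, so θ_B' = 90° − θ_B.
θ_B' = 90° − 53.05° = 36.95°.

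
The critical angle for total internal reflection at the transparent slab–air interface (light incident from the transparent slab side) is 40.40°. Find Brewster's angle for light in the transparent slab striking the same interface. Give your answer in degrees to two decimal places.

sin θ_c = n₂/n₁, so n₂/n₁ = sin 40.40° = 0.6481.
Brewster: tan θ_B = n₂/n₁ = 0.6481.
θ_B = arctan(0.6481) = 32.95°.

θ_B ≈ 32.95°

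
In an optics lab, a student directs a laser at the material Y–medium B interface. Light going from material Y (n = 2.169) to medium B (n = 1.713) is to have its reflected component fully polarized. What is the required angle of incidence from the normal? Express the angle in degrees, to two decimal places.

The reflected p-component vanishes when tan θ_B = n₂/n₁.
Brewster's condition: tan θ_B = n₂/n₁ = 1.713/2.169 = 0.7898. Taking the arctangent, θ_B = 38.30°.

θ_B ≈ 38.30°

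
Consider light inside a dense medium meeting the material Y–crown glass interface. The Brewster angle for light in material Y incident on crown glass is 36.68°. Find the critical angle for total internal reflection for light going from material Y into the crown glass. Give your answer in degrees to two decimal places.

θ_c ≈ 48.14°

n₂/n₁ = tan 36.68° = 0.7448; the critical angle satisfies sin θ_c = n₂/n₁.
θ_c = arcsin(0.7448) = 48.14°.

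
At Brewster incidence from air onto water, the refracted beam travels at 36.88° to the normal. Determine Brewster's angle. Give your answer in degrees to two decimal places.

θ_B ≈ 53.12°

Since the reflected and refracted rays are at right angles at the polarizing angle, θ_B + θ_t = 90°.
So θ_B = 90° − θ_t = 90° − 36.88° = 53.12°.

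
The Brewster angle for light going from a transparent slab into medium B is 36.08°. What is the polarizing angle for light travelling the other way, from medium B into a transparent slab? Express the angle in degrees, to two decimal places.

Reversing the direction swaps n₁ and n₂, so tan θ_B' = 1/tan θ_B and θ_B' = 90° − θ_B.
Hence θ_B' = 90° − 36.08° = 53.92°.

θ_B' ≈ 53.92°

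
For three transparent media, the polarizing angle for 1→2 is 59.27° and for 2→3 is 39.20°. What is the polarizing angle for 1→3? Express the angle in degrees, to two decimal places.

Each Brewster angle gives a ratio: n₂/n₁ = tan 59.27° = 1.6822, n₃/n₂ = tan 39.20° = 0.8156.
n₃/n₁ = 1.3720. Then tan θ_B(1→3) = n₃/n₁, so θ_B(1→3) = arctan(1.3720) = 53.91°.

θ_B ≈ 53.91°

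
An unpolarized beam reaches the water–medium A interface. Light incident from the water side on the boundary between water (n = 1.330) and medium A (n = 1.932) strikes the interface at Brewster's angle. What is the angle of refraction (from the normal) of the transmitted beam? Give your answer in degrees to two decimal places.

θ_B = arctan(n₂/n₁) = arctan(1.932/1.330) = 55.46°.
The refracted ray is perpendicular to the reflected ray, so θ_t = 90° − θ_B = 34.54°.

θ_t ≈ 34.54°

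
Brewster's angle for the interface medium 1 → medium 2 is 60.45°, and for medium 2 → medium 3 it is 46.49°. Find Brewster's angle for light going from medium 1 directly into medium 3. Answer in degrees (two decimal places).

θ_B ≈ 61.71°

tan θ_B(1→2) = n₂/n₁ = tan 60.45° = 1.7639.
tan θ_B(2→3) = n₃/n₂ = tan 46.49° = 1.0534.
Multiplying, n₃/n₁ = 1.7639 × 1.0534 = 1.8581, and θ_B(1→3) = arctan 1.8581 = 61.71°.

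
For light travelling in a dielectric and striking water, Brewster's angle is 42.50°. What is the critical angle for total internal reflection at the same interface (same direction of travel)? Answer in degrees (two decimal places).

tan θ_B = n₂/n₁ = tan 42.50° = 0.9163.
Total internal reflection: sin θ_c = n₂/n₁ = 0.9163.
θ_c = arcsin(0.9163) = 66.40°.

θ_c ≈ 66.40°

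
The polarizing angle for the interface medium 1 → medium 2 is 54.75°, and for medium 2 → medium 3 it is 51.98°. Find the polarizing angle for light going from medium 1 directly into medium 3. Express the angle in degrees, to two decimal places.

θ_B ≈ 61.08°

Each Brewster angle gives a ratio: n₂/n₁ = tan 54.75° = 1.4150, n₃/n₂ = tan 51.98° = 1.2790.
Multiplying, n₃/n₁ = 1.4150 × 1.2790 = 1.8098, and θ_B(1→3) = arctan 1.8098 = 61.08°.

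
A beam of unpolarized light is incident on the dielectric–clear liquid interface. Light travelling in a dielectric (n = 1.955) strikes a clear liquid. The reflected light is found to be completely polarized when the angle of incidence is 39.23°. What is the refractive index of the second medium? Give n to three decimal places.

n ≈ 1.596

Brewster's law: tan θ_B = n₂/n₁ (light incident in a dielectric, refracted into a clear liquid).
n₂ = n₁ tan θ_B = 1.955 × tan 39.23° = 1.596.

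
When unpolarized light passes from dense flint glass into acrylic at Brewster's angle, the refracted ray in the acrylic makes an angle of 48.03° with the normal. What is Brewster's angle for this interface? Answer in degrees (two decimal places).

θ_B ≈ 41.97°

Since the reflected and refracted rays are at right angles at the polarizing angle, θ_B + θ_t = 90°.
θ_B = 90° − 48.03° = 41.97°.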